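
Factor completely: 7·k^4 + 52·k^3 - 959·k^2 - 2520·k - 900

Trying the rational-root candidates, k = -2 is a root, so (k + 2) is a factor; dividing leaves 7·k^3 + 38·k^2 - 1035·k - 450.
Then k = 10 is a root, giving the factor (k - 10) and quotient 7·k^2 + 108·k + 45.
The remaining quadratic factors as (k + 15)(7·k + 3).

(7·k + 3)·(k + 15)·(k + 2)·(k - 10)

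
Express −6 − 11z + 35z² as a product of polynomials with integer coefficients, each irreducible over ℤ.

(5z − 3)(7z + 2)

Need a pair with product 35·(−6) = −210 and sum −11: that's 10 and −21.
Split the middle term: 35z² + 10z − 21z − 6 = 5z(7z + 2) − 3(7z + 2).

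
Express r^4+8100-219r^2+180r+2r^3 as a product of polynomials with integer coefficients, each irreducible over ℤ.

(r+15)(r+6)(r-10)(r-9)

Testing divisors of the constant over divisors of the leading coefficient, r = 9 is a root, so (r-9) is a factor; dividing leaves r^3+11r^2-120r-900.
Next, r = -6 is a root, so (r+6) divides it; the quotient is r^2+5r-150.
The remaining quadratic factors as (r-10)(r+15).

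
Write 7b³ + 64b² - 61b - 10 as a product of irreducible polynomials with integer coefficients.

(7b + 1)(b + 10)(b - 1)

By the rational root theorem, b = -1/7 is a root, giving the factor (7b + 1) and quotient b² + 9b - 10.
The remaining quadratic factors as (b - 1)(b + 10).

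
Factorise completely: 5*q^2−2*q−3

Need a pair with product 5·(−3) = −15 and sum −2: that's 3 and −5.
Split the middle term: 5*q^2+3*q − 5*q−3 = q*(5*q+3) − (5*q+3).

(5*q+3)*(q−1)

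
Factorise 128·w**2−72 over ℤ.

8·(4·w+3)·(4·w−3)

Factor out 8, leaving 16·w**2−9, which is a difference of two squares.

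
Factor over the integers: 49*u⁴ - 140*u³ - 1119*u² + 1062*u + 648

Trying the rational-root candidates, u = 6 is a root, so (u - 6) divides it; the quotient is 49*u³ + 154*u² - 195*u - 108.
Next, u = -4 is a root, so (u + 4) is a factor; dividing leaves 49*u² - 42*u - 27.
The remaining quadratic factors as (7*u - 9)(7*u + 3).

(7*u + 3)*(7*u - 9)*(u + 4)*(u - 6)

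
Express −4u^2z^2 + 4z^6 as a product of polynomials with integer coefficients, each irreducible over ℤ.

−4z^2(u + z^2)(u − z^2)

Pull out the common factor 4z^2, leaving −u^2 + z^4.
Recognize a difference of squares with the parts z^2 and u.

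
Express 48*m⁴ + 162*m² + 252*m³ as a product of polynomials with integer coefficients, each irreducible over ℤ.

6*m²*(2*m + 9)*(4*m + 3)

Pull out the common factor 6*m², then factor the remaining trinomial.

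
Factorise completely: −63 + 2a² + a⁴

Substitute u = a² to get a quadratic in u, then factor.
a² + 9 is irreducible over ℤ (sum of squares).
a² − 7 is irreducible over ℤ (7 is not a perfect square).

(a² + 9)(a² − 7)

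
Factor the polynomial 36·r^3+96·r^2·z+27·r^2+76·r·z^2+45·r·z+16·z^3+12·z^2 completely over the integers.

(3·r+4·z)·(3·r+z)·(4·r+4·z+3)

Group: 3·r·(12·r^2+16·r·z+9·r+4·z^2+3·z) + 4·z·(12·r^2+16·r·z+9·r+4·z^2+3·z); both groups contain (12·r^2+16·r·z+9·r+4·z^2+3·z), so (3·r+4·z) is a factor with cofactor 12·r^2+16·r·z+9·r+4·z^2+3·z.
The cofactor groups again: 12·r^2+16·r·z+9·r+4·z^2+3·z = 3·r·(4·r+4·z+3) + z·(4·r+4·z+3); both groups contain (4·r+4·z+3), giving (3·r+z)·(4·r+4·z+3).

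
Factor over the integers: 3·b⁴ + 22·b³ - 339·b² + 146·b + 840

(3·b + 4)·(b + 15)·(b - 2)·(b - 7)

Testing divisors of the constant over divisors of the leading coefficient, b = -4/3 is a root, so (3·b + 4) is a factor; dividing leaves b³ + 6·b² - 121·b + 210.
Continuing, b = 2 is a root, so (b - 2) divides it; the quotient is b² + 8·b - 105.
The remaining quadratic factors as (b - 7)(b + 15).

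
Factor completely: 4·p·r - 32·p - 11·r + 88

Group as (4·p·r - 32·p) + (-11·r + 88) = 4·p·(r - 8) - 11·(r - 8).
Both groups share the factor (r - 8).

(4·p - 11)·(r - 8)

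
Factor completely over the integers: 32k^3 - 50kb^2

2k(4k - 5b)(4k + 5b)

Every term has a factor of 2k. Then 16k^2 - 25b^2 = (4k)² − (5b)².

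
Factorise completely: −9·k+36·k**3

Every term has a factor of 9·k. Then 4·k**2−1 = (2·k)² − (1)².

9·k·(2·k+1)·(2·k−1)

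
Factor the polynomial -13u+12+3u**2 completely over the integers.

Need a pair with product 3·12 = 36 and sum -13: that's -9 and -4.
Split the middle term: 3u**2-9u - 4u+12 = 3u(u-3) - 4(u-3).

(3u-4)(u-3)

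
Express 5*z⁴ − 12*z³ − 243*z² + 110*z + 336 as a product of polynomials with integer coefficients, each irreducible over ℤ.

(5*z − 7)*(z + 1)*(z + 6)*(z − 8)

By the rational root theorem, z = −6 is a root, so (z + 6) divides it; the quotient is 5*z³ − 42*z² + 9*z + 56.
Then z = −1 is a root, giving the factor (z + 1) and quotient 5*z² − 47*z + 56.
The remaining quadratic factors as (5*z − 7)(z − 8).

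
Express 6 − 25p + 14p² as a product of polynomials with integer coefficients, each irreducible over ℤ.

(2p − 3)(7p − 2)

Need a pair with product 14·6 = 84 and sum −25: that's −4 and −21.
Split the middle term: 14p² − 4p − 21p + 6 = 2p(7p − 2) − 3(7p − 2).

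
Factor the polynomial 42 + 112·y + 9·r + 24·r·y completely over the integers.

Group as (24·r·y + 9·r) + (112·y + 42) = 3·r·(8·y + 3) + 14·(8·y + 3).
Both groups share the factor (8·y + 3).

(3·r + 14)·(8·y + 3)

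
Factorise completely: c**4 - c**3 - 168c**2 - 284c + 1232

Testing divisors of the constant over divisors of the leading coefficient, c = -4 is a root, so (c + 4) is a factor; dividing leaves c**3 - 5c**2 - 148c + 308.
Next, c = 2 is a root, giving the factor (c - 2) and quotient c**2 - 3c - 154.
The remaining quadratic factors as (c + 11)(c - 14).

(c + 11)(c + 4)(c - 14)(c - 2)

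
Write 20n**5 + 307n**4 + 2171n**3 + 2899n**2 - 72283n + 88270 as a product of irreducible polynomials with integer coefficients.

(4n - 13)(5n - 7)(n + 10)(n**2 + 10n + 97)

Testing divisors of the constant over divisors of the leading coefficient, n = 13/4 is a root, so (4n - 13) is a factor; dividing leaves 5n**4 + 93n**3 + 845n**2 + 3471n - 6790.
Next, n = 7/5 is a root, giving the factor (5n - 7) and quotient n**3 + 20n**2 + 197n + 970.
Continuing, n = -10 is a root, giving the factor (n + 10) and quotient n**2 + 10n + 97.
The quadratic n**2 + 10n + 97 has discriminant -288 < 0 and is irreducible over ℤ.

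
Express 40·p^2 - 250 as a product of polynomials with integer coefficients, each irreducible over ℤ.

Factor out 10, leaving 4·p^2 - 25, which is a difference of two squares.

10·(2·p + 5)·(2·p - 5)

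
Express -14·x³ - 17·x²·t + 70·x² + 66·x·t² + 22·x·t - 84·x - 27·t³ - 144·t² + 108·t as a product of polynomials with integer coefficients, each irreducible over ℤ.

-(7·x - 9·t)·(2·x - t - 6)·(x + 3·t - 2)

Group: 2·x·(-7·x² - 12·x·t + 14·x + 27·t² - 18·t) + (-t - 6)·(-7·x² - 12·x·t + 14·x + 27·t² - 18·t); both groups contain (-7·x² - 12·x·t + 14·x + 27·t² - 18·t), so (2·x - t - 6) is a factor with cofactor -7·x² - 12·x·t + 14·x + 27·t² - 18·t.
The cofactor groups again: -7·x² - 12·x·t + 14·x + 27·t² - 18·t = -7·x·(x + 3·t - 2) + 9·t·(x + 3·t - 2); both groups contain (x + 3·t - 2), giving -(7·x - 9·t)·(x + 3·t - 2).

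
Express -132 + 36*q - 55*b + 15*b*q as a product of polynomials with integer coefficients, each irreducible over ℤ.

Group as (15*b*q - 55*b) + (36*q - 132) = 5*b*(3*q - 11) + 12*(3*q - 11).
Both groups share the factor (3*q - 11).

(3*q - 11)*(5*b + 12)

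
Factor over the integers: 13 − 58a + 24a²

Need a pair with product 24·13 = 312 and sum −58: that's −6 and −52.
Split the middle term: 24a² − 6a − 52a + 13 = 6a(4a − 1) − 13(4a − 1).

(4a − 1)(6a − 13)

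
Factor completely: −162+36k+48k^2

6(2k−3)(4k+9)

Pull out the common factor 6, then factor the remaining trinomial.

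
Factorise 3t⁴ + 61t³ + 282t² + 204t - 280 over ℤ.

(3t - 2)(t + 14)(t + 2)(t + 5)

Among the possible rational roots, t = -5 is a root, so (t + 5) is a factor; dividing leaves 3t³ + 46t² + 52t - 56.
Next, t = -2 is a root, so (t + 2) is a factor; dividing leaves 3t² + 40t - 28.
The remaining quadratic factors as (3t - 2)(t + 14).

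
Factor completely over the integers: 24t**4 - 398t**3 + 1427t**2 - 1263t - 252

By the rational root theorem, t = -1/6 is a root, so (6t + 1) divides it; the quotient is 4t**3 - 67t**2 + 249t - 252.
Then t = 7/4 is a root, so (4t - 7) is a factor; dividing leaves t**2 - 15t + 36.
The remaining quadratic factors as (t - 3)(t - 12).

(4t - 7)(6t + 1)(t - 12)(t - 3)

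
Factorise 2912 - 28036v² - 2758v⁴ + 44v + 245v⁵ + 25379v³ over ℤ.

Testing divisors of the constant over divisors of the leading coefficient, v = 8/7 is a root, so (7v - 8) is a factor; dividing leaves 35v⁴ - 354v³ + 3221v² - 324v - 364.
Continuing, v = 2/5 is a root, so (5v - 2) divides it; the quotient is 7v³ - 68v² + 617v + 182.
Continuing, v = -2/7 is a root, so (7v + 2) is a factor; dividing leaves v² - 10v + 91.
The quadratic v² - 10v + 91 has discriminant -264 < 0 and is irreducible over ℤ.

(5v - 2)(7v + 2)(7v - 8)(v² - 10v + 91)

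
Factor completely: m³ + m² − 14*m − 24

Testing divisors of the constant over divisors of the leading coefficient, m = −2 is a root, giving the factor (m + 2) and quotient m² − m − 12.
The remaining quadratic factors as (m + 3)(m − 4).

(m + 2)*(m + 3)*(m − 4)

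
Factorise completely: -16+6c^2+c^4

Substitute u = c^2 to get a quadratic in u, then factor.
c^2+8 is irreducible over ℤ (always positive, so no real roots).
c^2-2 is irreducible over ℤ (2 is not a perfect square).

(c^2+8)(c^2-2)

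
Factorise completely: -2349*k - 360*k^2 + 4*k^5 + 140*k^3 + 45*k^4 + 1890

Among the possible rational roots, k = 3 is a root, so (k - 3) is a factor; dividing leaves 4*k^4 + 57*k^3 + 311*k^2 + 573*k - 630.
Continuing, k = 3/4 is a root, so (4*k - 3) divides it; the quotient is k^3 + 15*k^2 + 89*k + 210.
Then k = -6 is a root, so (k + 6) is a factor; dividing leaves k^2 + 9*k + 35.
The quadratic k^2 + 9*k + 35 has discriminant -59 < 0 and is irreducible over ℤ.

(4*k - 3)*(k + 6)*(k - 3)*(k^2 + 9*k + 35)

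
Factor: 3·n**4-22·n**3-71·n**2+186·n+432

(3·n+8)·(n+2)·(n-3)·(n-9)

Testing divisors of the constant over divisors of the leading coefficient, n = -2 is a root, so (n+2) divides it; the quotient is 3·n**3-28·n**2-15·n+216.
Next, n = 9 is a root, so (n-9) is a factor; dividing leaves 3·n**2-n-24.
The remaining quadratic factors as (n-3)(3·n+8).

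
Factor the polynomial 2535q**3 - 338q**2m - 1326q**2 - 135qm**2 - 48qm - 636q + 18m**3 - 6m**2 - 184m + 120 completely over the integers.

(15q - 2m + 6)(13q - 3m - 10)(13q + 3m - 2)

Group: 13q(195q**2 + 19qm + 48q - 6m**2 + 22m - 12) + (-3m - 10)(195q**2 + 19qm + 48q - 6m**2 + 22m - 12); both groups contain (195q**2 + 19qm + 48q - 6m**2 + 22m - 12), so (13q - 3m - 10) is a factor with cofactor 195q**2 + 19qm + 48q - 6m**2 + 22m - 12.
The cofactor groups again: 195q**2 + 19qm + 48q - 6m**2 + 22m - 12 = 15q(13q + 3m - 2) + (-2m + 6)(13q + 3m - 2); both groups contain (13q + 3m - 2), giving (15q - 2m + 6)(13q + 3m - 2).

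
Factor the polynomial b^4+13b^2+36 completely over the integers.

Substitute u = b^2 to get a quadratic in u, then factor.
b^2+9 is irreducible over ℤ (sum of squares).
b^2+4 is irreducible over ℤ (sum of squares).

(b^2+4)(b^2+9)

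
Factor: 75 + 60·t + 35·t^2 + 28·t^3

Group as (28·t^3 + 60·t) + (35·t^2 + 75) = 4·t·(7·t^2 + 15) + 5·(7·t^2 + 15).
Both groups share the factor (7·t^2 + 15).

(4·t + 5)·(7·t^2 + 15)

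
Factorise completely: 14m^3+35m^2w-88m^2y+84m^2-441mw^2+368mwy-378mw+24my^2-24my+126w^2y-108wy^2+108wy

(2m-9w)(7m-2y)(m+7w-6y+6)

Group: 2m(7m^2+49mw-44my+42m-14wy+12y^2-12y) - 9w(7m^2+49mw-44my+42m-14wy+12y^2-12y); both groups contain (7m^2+49mw-44my+42m-14wy+12y^2-12y), so (2m-9w) is a factor with cofactor 7m^2+49mw-44my+42m-14wy+12y^2-12y.
The cofactor groups again: 7m^2+49mw-44my+42m-14wy+12y^2-12y = 7m(m+7w-6y+6) - 2y(m+7w-6y+6); both groups contain (m+7w-6y+6), giving (7m-2y)(m+7w-6y+6).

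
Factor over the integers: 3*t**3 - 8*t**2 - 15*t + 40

Group as (3*t**3 - 15*t) + (-8*t**2 + 40) = 3*t*(t**2 - 5) - 8*(t**2 - 5).
Both groups share the factor (t**2 - 5).

(3*t - 8)*(t**2 - 5)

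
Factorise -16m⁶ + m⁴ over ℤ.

Factor out m⁴ first: what remains is -16m² + 1.
Recognize a difference of squares with the parts 1 and 4m.

-m⁴(4m + 1)(4m - 1)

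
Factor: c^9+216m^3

(c^3+6m)(c^6-6c^3m+36m^2)

Recognize a sum of cubes with the parts c^3 and 6m.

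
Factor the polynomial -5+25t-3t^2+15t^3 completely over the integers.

(5t-1)(3t^2+5)

Group as (15t^3+25t) + (-3t^2-5) = 5t(3t^2+5) - (3t^2+5).
Both groups share the factor (3t^2+5).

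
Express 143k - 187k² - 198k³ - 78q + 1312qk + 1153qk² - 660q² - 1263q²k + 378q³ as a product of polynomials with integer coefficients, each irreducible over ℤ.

(6q - 11k)(9q - 2k + 1)(7q - 9k - 13)

Group: 9q(42q² - 131qk - 78q + 99k² + 143k) + (-2k + 1)(42q² - 131qk - 78q + 99k² + 143k); both groups contain (42q² - 131qk - 78q + 99k² + 143k), so (9q - 2k + 1) is a factor with cofactor 42q² - 131qk - 78q + 99k² + 143k.
The cofactor groups again: 42q² - 131qk - 78q + 99k² + 143k = 7q(6q - 11k) + (-9k - 13)(6q - 11k); both groups contain (6q - 11k), giving (7q - 9k - 13)(6q - 11k).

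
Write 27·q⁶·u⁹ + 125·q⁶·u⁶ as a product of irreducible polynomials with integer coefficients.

q⁶·u⁶·(3·u + 5)·(9·u² - 15·u + 25)

Factor out q⁶·u⁶ first: what remains is 27·u³ + 125.
Recognize a sum of cubes with the parts 3·u and 5.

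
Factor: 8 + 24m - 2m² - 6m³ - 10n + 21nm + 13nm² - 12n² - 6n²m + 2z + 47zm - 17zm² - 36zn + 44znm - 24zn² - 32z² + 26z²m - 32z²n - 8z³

Group: 4z(-2z² - 8zn + 7zm - 7z - 6n² + 13nm - 5n - 6m² + 10m + 4) + (m + 2)(-2z² - 8zn + 7zm - 7z - 6n² + 13nm - 5n - 6m² + 10m + 4); both groups contain (-2z² - 8zn + 7zm - 7z - 6n² + 13nm - 5n - 6m² + 10m + 4), so (4z + m + 2) is a factor with cofactor -2z² - 8zn + 7zm - 7z - 6n² + 13nm - 5n - 6m² + 10m + 4.
The cofactor groups again: -2z² - 8zn + 7zm - 7z - 6n² + 13nm - 5n - 6m² + 10m + 4 = -2z(z + 3n - 2m + 4) + (-2n + 3m + 1)(z + 3n - 2m + 4); both groups contain (z + 3n - 2m + 4), giving -(2z + 2n - 3m - 1)(z + 3n - 2m + 4).

-(z + 3n - 2m + 4)(2z + 2n - 3m - 1)(4z + m + 2)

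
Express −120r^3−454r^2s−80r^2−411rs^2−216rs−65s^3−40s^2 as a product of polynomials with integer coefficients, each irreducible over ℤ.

Group: 5r(−24r^2−86rs−16r−65s^2−40s) + s(−24r^2−86rs−16r−65s^2−40s); both groups contain (−24r^2−86rs−16r−65s^2−40s), so (5r+s) is a factor with cofactor −24r^2−86rs−16r−65s^2−40s.
The cofactor groups again: −24r^2−86rs−16r−65s^2−40s = −12r(2r+5s) + (−13s−8)(2r+5s); both groups contain (2r+5s), giving −(12r+13s+8)(2r+5s).

−(12r+13s+8)(2r+5s)(5r+s)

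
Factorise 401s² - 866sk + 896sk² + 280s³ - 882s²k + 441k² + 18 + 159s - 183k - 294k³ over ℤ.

(8s - 6k + 3)(5s - 7k + 1)(7s - 7k + 6)

Group: 8s(35s² - 84sk + 37s + 49k² - 49k + 6) + (-6k + 3)(35s² - 84sk + 37s + 49k² - 49k + 6); both groups contain (35s² - 84sk + 37s + 49k² - 49k + 6), so (8s - 6k + 3) is a factor with cofactor 35s² - 84sk + 37s + 49k² - 49k + 6.
The cofactor groups again: 35s² - 84sk + 37s + 49k² - 49k + 6 = 5s(7s - 7k + 6) + (-7k + 1)(7s - 7k + 6); both groups contain (7s - 7k + 6), giving (5s - 7k + 1)(7s - 7k + 6).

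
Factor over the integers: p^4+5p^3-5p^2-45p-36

Testing divisors of the constant over divisors of the leading coefficient, p = 3 is a root, so (p-3) is a factor; dividing leaves p^3+8p^2+19p+12.
Next, p = -3 is a root, so (p+3) divides it; the quotient is p^2+5p+4.
The remaining quadratic factors as (p+1)(p+4).

(p+1)(p+3)(p+4)(p-3)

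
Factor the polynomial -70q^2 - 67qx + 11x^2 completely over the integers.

Group: -10q(7q - x) - 11x(7q - x); both groups contain (7q - x).

-(10q + 11x)(7q - x)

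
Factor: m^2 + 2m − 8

(m + 4)(m − 2)

Two integers with product −8 and sum 2 are 4 and −2.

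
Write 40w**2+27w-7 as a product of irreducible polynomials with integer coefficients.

Need a pair with product 40·(-7) = -280 and sum 27: that's 35 and -8.
Split the middle term: 40w**2+35w - 8w-7 = 5w(8w+7) - (8w+7).

(5w-1)(8w+7)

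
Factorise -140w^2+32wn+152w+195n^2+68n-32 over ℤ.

-(10w-13n-8)(14w+15n-4)

Group: -14w(10w-13n-8) + (-15n+4)(10w-13n-8); both groups contain (10w-13n-8).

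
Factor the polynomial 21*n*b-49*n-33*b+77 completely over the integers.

(3*b-7)*(7*n-11)

Group as (21*n*b-49*n) + (-33*b+77) = 7*n*(3*b-7) - 11*(3*b-7).
Both groups share the factor (3*b-7).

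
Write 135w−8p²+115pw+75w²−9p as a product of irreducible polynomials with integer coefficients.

Group: −p(8p+5w+9) + 15w(8p+5w+9); both groups contain (8p+5w+9).

−(8p+5w+9)(p−15w)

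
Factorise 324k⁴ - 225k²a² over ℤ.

9k²(6k - 5a)(6k + 5a)

Factor out 9k², leaving 36k² - 25a², which is a difference of two squares.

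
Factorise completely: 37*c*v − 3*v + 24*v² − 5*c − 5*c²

Group: −c*(5*c + 3*v) + (8*v − 1)*(5*c + 3*v); both groups contain (5*c + 3*v).

−(5*c + 3*v)*(c − 8*v + 1)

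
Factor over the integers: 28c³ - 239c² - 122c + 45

Testing divisors of the constant over divisors of the leading coefficient, c = -5/7 is a root, giving the factor (7c + 5) and quotient 4c² - 37c + 9.
The remaining quadratic factors as (4c - 1)(c - 9).

(4c - 1)(7c + 5)(c - 9)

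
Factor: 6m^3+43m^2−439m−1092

(6m+13)(m+12)(m−7)

By the rational root theorem, m = −13/6 is a root, so (6m+13) divides it; the quotient is m^2+5m−84.
The remaining quadratic factors as (m+12)(m−7).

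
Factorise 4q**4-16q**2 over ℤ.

4q**2(q+2)(q-2)

Every term has a factor of 4q**2; factoring it out leaves q**2-4.
Recognize a difference of squares with the parts q and 2.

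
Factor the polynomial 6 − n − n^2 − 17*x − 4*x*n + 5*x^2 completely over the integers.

(x − n − 3)*(5*x + n − 2)

Group: 5*x*(x − n − 3) + (n − 2)*(x − n − 3); both groups contain (x − n − 3).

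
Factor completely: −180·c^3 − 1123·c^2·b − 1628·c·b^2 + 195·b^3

Group: 9·c·(−20·c^2 − 127·c·b − 195·b^2) − b·(−20·c^2 − 127·c·b − 195·b^2); both groups contain (−20·c^2 − 127·c·b − 195·b^2), so (9·c − b) is a factor with cofactor −20·c^2 − 127·c·b − 195·b^2.
The cofactor groups again: −20·c^2 − 127·c·b − 195·b^2 = −5·c·(4·c + 15·b) − 13·b·(4·c + 15·b); both groups contain (4·c + 15·b), giving −(5·c + 13·b)·(4·c + 15·b).

−(9·c − b)·(5·c + 13·b)·(4·c + 15·b)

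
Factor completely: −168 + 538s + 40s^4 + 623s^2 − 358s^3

(2s − 7)(4s − 1)(5s + 4)(s − 6)

Trying the rational-root candidates, s = 6 is a root, giving the factor (s − 6) and quotient 40s^3 − 118s^2 − 85s + 28.
Continuing, s = −4/5 is a root, giving the factor (5s + 4) and quotient 8s^2 − 30s + 7.
The remaining quadratic factors as (4s − 1)(2s − 7).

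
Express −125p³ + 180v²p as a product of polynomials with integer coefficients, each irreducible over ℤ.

5p(6v − 5p)(6v + 5p)

Factor out 5p, leaving 36v² − 25p², which is a difference of two squares.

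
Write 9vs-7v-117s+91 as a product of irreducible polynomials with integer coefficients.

Group as (9vs-7v) + (-117s+91) = v(9s-7) - 13(9s-7).
Both groups share the factor (9s-7).

(9s-7)(v-13)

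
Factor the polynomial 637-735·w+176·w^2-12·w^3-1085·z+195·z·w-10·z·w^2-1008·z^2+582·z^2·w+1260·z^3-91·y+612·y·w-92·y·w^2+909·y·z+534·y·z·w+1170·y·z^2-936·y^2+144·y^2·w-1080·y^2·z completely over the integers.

Group: 9·y·(-120·y·z+16·y·w-104·y+210·z^2+62·z·w+77·z-12·w^2+92·w-91) + (6·z+w-7)·(-120·y·z+16·y·w-104·y+210·z^2+62·z·w+77·z-12·w^2+92·w-91); both groups contain (-120·y·z+16·y·w-104·y+210·z^2+62·z·w+77·z-12·w^2+92·w-91), so (9·y+6·z+w-7) is a factor with cofactor -120·y·z+16·y·w-104·y+210·z^2+62·z·w+77·z-12·w^2+92·w-91.
The cofactor groups again: -120·y·z+16·y·w-104·y+210·z^2+62·z·w+77·z-12·w^2+92·w-91 = -8·y·(15·z-2·w+13) + (14·z+6·w-7)·(15·z-2·w+13); both groups contain (15·z-2·w+13), giving -(8·y-14·z-6·w+7)·(15·z-2·w+13).

-(15·z-2·w+13)·(8·y-14·z-6·w+7)·(9·y+6·z+w-7)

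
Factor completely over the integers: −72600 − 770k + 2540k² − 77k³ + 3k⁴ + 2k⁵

Trying the rational-root candidates, k = 11/2 is a root, so (2k − 11) divides it; the quotient is k⁴ + 7k³ + 1270k + 6600.
Continuing, k = −5 is a root, so (k + 5) is a factor; dividing leaves k³ + 2k² − 10k + 1320.
Continuing, k = −12 is a root, so (k + 12) is a factor; dividing leaves k² − 10k + 110.
The quadratic k² − 10k + 110 has discriminant −340 < 0 and is irreducible over ℤ.

(2k − 11)(k + 12)(k + 5)(k² − 10k + 110)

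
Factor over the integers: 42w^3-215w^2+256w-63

By the rational root theorem, w = 1/3 is a root, giving the factor (3w-1) and quotient 14w^2-67w+63.
The remaining quadratic factors as (7w-9)(2w-7).

(2w-7)(3w-1)(7w-9)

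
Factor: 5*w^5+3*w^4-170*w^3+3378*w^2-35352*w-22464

Trying the rational-root candidates, w = -12 is a root, giving the factor (w+12) and quotient 5*w^4-57*w^3+514*w^2-2790*w-1872.
Then w = -3/5 is a root, giving the factor (5*w+3) and quotient w^3-12*w^2+110*w-624.
Next, w = 8 is a root, so (w-8) divides it; the quotient is w^2-4*w+78.
The quadratic w^2-4*w+78 has discriminant -296 < 0 and is irreducible over ℤ.

(5*w+3)*(w+12)*(w-8)*(w^2-4*w+78)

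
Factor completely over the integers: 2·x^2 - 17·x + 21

Need a pair with product 2·21 = 42 and sum -17: that's -14 and -3.
Split the middle term: 2·x^2 - 14·x - 3·x + 21 = 2·x·(x - 7) - 3·(x - 7).

(2·x - 3)·(x - 7)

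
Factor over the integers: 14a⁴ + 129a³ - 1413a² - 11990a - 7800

(2a + 13)(7a + 5)(a + 12)(a - 10)

Among the possible rational roots, a = -5/7 is a root, so (7a + 5) is a factor; dividing leaves 2a³ + 17a² - 214a - 1560.
Then a = 10 is a root, giving the factor (a - 10) and quotient 2a² + 37a + 156.
The remaining quadratic factors as (2a + 13)(a + 12).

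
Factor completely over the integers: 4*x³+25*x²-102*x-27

Trying the rational-root candidates, x = 3 is a root, so (x-3) is a factor; dividing leaves 4*x²+37*x+9.
The remaining quadratic factors as (x+9)(4*x+1).

(4*x+1)*(x+9)*(x-3)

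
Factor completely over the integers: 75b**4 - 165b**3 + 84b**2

Pull out the common factor 3b**2, then factor the remaining trinomial.

3b**2(5b - 4)(5b - 7)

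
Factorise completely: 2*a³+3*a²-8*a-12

Group as (2*a³-8*a) + (3*a²-12) = 2*a*(a²-4) + 3*(a²-4).
Both groups share the factor (a²-4).

(2*a+3)*(a+2)*(a-2)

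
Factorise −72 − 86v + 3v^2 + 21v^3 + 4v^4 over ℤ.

(4v + 9)(v + 1)(v + 4)(v − 2)

By the rational root theorem, v = −9/4 is a root, so (4v + 9) divides it; the quotient is v^3 + 3v^2 − 6v − 8.
Then v = −4 is a root, so (v + 4) divides it; the quotient is v^2 − v − 2.
The remaining quadratic factors as (v − 2)(v + 1).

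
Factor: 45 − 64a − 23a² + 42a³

Among the possible rational roots, a = −9/7 is a root, giving the factor (7a + 9) and quotient 6a² − 11a + 5.
The remaining quadratic factors as (a − 1)(6a − 5).

(6a − 5)(7a + 9)(a − 1)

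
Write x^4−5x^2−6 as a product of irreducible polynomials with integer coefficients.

(x^2+1)(x^2−6)

Substitute u = x^2 to get a quadratic in u, then factor.
x^2−6 is irreducible over ℤ (6 is not a perfect square).
x^2+1 is irreducible over ℤ (sum of squares).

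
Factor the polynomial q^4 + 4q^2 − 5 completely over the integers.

(q + 1)(q − 1)(q^2 + 5)

Substitute u = q^2 to get a quadratic in u, then factor.
q^2 − 1 is a difference of squares.
q^2 + 5 is irreducible over ℤ (always positive, so no real roots).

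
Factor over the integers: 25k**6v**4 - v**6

v**4(5k**3 + v)(5k**3 - v)

Pull out the common factor v**4, leaving 25k**6 - v**2.
Recognize a difference of squares with the parts 5k**3 and v.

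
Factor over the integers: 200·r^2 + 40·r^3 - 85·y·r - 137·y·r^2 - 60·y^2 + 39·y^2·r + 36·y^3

(4·y - 5·r)·(3·y - r - 5)·(3·y + 8·r)

Group: 3·y·(12·y^2 - 19·y·r - 20·y + 5·r^2 + 25·r) + 8·r·(12·y^2 - 19·y·r - 20·y + 5·r^2 + 25·r); both groups contain (12·y^2 - 19·y·r - 20·y + 5·r^2 + 25·r), so (3·y + 8·r) is a factor with cofactor 12·y^2 - 19·y·r - 20·y + 5·r^2 + 25·r.
The cofactor groups again: 12·y^2 - 19·y·r - 20·y + 5·r^2 + 25·r = 3·y·(4·y - 5·r) + (-r - 5)·(4·y - 5·r); both groups contain (4·y - 5·r), giving (3·y - r - 5)·(4·y - 5·r).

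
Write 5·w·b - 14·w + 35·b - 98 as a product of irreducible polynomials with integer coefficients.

Group as (5·w·b - 14·w) + (35·b - 98) = w·(5·b - 14) + 7·(5·b - 14).
Both groups share the factor (5·b - 14).

(5·b - 14)·(w + 7)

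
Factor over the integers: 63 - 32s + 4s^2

Need a pair with product 4·63 = 252 and sum -32: that's -14 and -18.
Split the middle term: 4s^2 - 14s - 18s + 63 = 2s(2s - 7) - 9(2s - 7).

(2s - 7)(2s - 9)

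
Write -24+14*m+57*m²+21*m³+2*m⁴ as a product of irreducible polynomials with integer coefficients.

Trying the rational-root candidates, m = -4 is a root, so (m+4) is a factor; dividing leaves 2*m³+13*m²+5*m-6.
Next, m = 1/2 is a root, so (2*m-1) is a factor; dividing leaves m²+7*m+6.
The remaining quadratic factors as (m+1)(m+6).

(2*m-1)*(m+1)*(m+4)*(m+6)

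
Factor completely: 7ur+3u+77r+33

Group as (7ur+3u) + (77r+33) = u(7r+3) + 11(7r+3).
Both groups share the factor (7r+3).

(7r+3)(u+11)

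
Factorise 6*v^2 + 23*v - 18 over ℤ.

(2*v + 9)*(3*v - 2)

Need a pair with product 6·(-18) = -108 and sum 23: that's -4 and 27.
Split the middle term: 6*v^2 - 4*v + 27*v - 18 = 2*v*(3*v - 2) + 9*(3*v - 2).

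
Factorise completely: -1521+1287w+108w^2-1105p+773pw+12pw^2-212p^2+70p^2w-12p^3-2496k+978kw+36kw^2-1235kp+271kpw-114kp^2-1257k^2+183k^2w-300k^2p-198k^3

-(11k+2p-12w+13)(3k+p+9)(6k+6p+w+13)

Group: 6k(-33k^2-17kp+36kw-138k-2p^2+12pw-31p+108w-117) + (6p+w+13)(-33k^2-17kp+36kw-138k-2p^2+12pw-31p+108w-117); both groups contain (-33k^2-17kp+36kw-138k-2p^2+12pw-31p+108w-117), so (6k+6p+w+13) is a factor with cofactor -33k^2-17kp+36kw-138k-2p^2+12pw-31p+108w-117.
The cofactor groups again: -33k^2-17kp+36kw-138k-2p^2+12pw-31p+108w-117 = -3k(11k+2p-12w+13) + (-p-9)(11k+2p-12w+13); both groups contain (11k+2p-12w+13), giving -(3k+p+9)(11k+2p-12w+13).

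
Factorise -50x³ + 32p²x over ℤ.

2x(4p + 5x)(4p - 5x)

Factor out 2x, leaving 16p² - 25x², which is a difference of two squares.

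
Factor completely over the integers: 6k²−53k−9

Need a pair with product 6·(−9) = −54 and sum −53: that's 1 and −54.
Split the middle term: 6k²+k − 54k−9 = k(6k+1) − 9(6k+1).

(6k+1)(k−9)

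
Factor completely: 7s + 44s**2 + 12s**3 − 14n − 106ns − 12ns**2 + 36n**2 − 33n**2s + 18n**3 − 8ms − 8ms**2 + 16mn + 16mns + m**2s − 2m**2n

Group: 2n(−m**2 + 8ms + 8m + 9n**2 − 12ns + 18n − 12s**2 − 44s − 7) − s(−m**2 + 8ms + 8m + 9n**2 − 12ns + 18n − 12s**2 − 44s − 7); both groups contain (−m**2 + 8ms + 8m + 9n**2 − 12ns + 18n − 12s**2 − 44s − 7), so (2n − s) is a factor with cofactor −m**2 + 8ms + 8m + 9n**2 − 12ns + 18n − 12s**2 − 44s − 7.
The cofactor groups again: −m**2 + 8ms + 8m + 9n**2 − 12ns + 18n − 12s**2 − 44s − 7 = −m(m + 3n − 6s − 1) + (3n + 2s + 7)(m + 3n − 6s − 1); both groups contain (m + 3n − 6s − 1), giving −(m − 3n − 2s − 7)(m + 3n − 6s − 1).

−(2n − s)(m + 3n − 6s − 1)(m − 3n − 2s − 7)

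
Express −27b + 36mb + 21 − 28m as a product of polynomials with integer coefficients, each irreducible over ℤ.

Group as (36mb − 28m) + (−27b + 21) = 4m(9b − 7) − 3(9b − 7).
Both groups share the factor (9b − 7).

(4m − 3)(9b − 7)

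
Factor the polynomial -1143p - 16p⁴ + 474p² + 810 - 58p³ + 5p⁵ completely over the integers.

Testing divisors of the constant over divisors of the leading coefficient, p = 3 is a root, giving the factor (p - 3) and quotient 5p⁴ - p³ - 61p² + 291p - 270.
Next, p = 6/5 is a root, so (5p - 6) divides it; the quotient is p³ + p² - 11p + 45.
Continuing, p = -5 is a root, so (p + 5) divides it; the quotient is p² - 4p + 9.
The quadratic p² - 4p + 9 has discriminant -20 < 0 and is irreducible over ℤ.

(5p - 6)(p + 5)(p - 3)(p² - 4p + 9)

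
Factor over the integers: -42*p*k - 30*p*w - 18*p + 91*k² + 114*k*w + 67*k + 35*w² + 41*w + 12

-(6*p - 13*k - 7*w - 4)*(7*k + 5*w + 3)

Group: -7*k*(6*p - 13*k - 7*w - 4) + (-5*w - 3)*(6*p - 13*k - 7*w - 4); both groups contain (6*p - 13*k - 7*w - 4).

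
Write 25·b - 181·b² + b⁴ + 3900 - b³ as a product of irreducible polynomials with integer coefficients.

(b + 12)·(b + 5)·(b - 13)·(b - 5)

Testing divisors of the constant over divisors of the leading coefficient, b = -12 is a root, so (b + 12) divides it; the quotient is b³ - 13·b² - 25·b + 325.
Then b = 5 is a root, so (b - 5) is a factor; dividing leaves b² - 8·b - 65.
The remaining quadratic factors as (b + 5)(b - 13).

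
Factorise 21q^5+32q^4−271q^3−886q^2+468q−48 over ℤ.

Trying the rational-root candidates, q = 1/7 is a root, so (7q−1) divides it; the quotient is 3q^4+5q^3−38q^2−132q+48.
Continuing, q = 4 is a root, giving the factor (q−4) and quotient 3q^3+17q^2+30q−12.
Next, q = 1/3 is a root, giving the factor (3q−1) and quotient q^2+6q+12.
The quadratic q^2+6q+12 has discriminant −12 < 0 and is irreducible over ℤ.

(3q−1)(7q−1)(q−4)(q^2+6q+12)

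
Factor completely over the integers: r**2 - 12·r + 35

(r - 5)·(r - 7)

Two integers with product 35 and sum -12 are -5 and -7.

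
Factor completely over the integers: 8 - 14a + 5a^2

Need a pair with product 5·8 = 40 and sum -14: that's -4 and -10.
Split the middle term: 5a^2 - 4a - 10a + 8 = a(5a - 4) - 2(5a - 4).

(5a - 4)(a - 2)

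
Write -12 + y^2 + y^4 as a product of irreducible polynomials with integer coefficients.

Substitute u = y^2 to get a quadratic in u, then factor.
y^2 - 3 is irreducible over ℤ (3 is not a perfect square).
y^2 + 4 is irreducible over ℤ (sum of squares).

(y^2 + 4)*(y^2 - 3)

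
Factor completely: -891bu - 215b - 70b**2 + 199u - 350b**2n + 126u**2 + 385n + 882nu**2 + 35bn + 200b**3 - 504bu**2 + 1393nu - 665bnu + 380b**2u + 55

Group: 4b(50b**2 + 95bu - 5b - 126u**2 - 199u - 55) + (-7n - 1)(50b**2 + 95bu - 5b - 126u**2 - 199u - 55); both groups contain (50b**2 + 95bu - 5b - 126u**2 - 199u - 55), so (4b - 7n - 1) is a factor with cofactor 50b**2 + 95bu - 5b - 126u**2 - 199u - 55.
The cofactor groups again: 50b**2 + 95bu - 5b - 126u**2 - 199u - 55 = 5b(10b - 9u - 11) + (14u + 5)(10b - 9u - 11); both groups contain (10b - 9u - 11), giving (5b + 14u + 5)(10b - 9u - 11).

(10b - 9u - 11)(4b - 7n - 1)(5b + 14u + 5)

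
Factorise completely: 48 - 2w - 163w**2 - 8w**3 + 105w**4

Trying the rational-root candidates, w = -1 is a root, so (w + 1) divides it; the quotient is 105w**3 - 113w**2 - 50w + 48.
Continuing, w = 8/7 is a root, so (7w - 8) is a factor; dividing leaves 15w**2 + w - 6.
The remaining quadratic factors as (3w + 2)(5w - 3).

(3w + 2)(5w - 3)(7w - 8)(w + 1)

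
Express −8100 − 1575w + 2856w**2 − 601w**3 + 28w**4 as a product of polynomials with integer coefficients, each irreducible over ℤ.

(4w − 15)(7w + 9)(w − 15)(w − 4)

By the rational root theorem, w = 15 is a root, so (w − 15) divides it; the quotient is 28w**3 − 181w**2 + 141w + 540.
Continuing, w = 15/4 is a root, so (4w − 15) divides it; the quotient is 7w**2 − 19w − 36.
The remaining quadratic factors as (w − 4)(7w + 9).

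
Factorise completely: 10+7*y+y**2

(y+2)*(y+5)

Two integers with product 10 and sum 7 are 2 and 5.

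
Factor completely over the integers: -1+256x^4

(4x+1)(4x-1)(16x^2+1)

Write as (16x^2)² − (1)², then factor 16x^2-1 once more.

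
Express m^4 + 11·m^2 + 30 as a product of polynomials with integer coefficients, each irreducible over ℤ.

Substitute u = m^2 to get a quadratic in u, then factor.
m^2 + 5 is irreducible over ℤ (always positive, so no real roots).
m^2 + 6 is irreducible over ℤ (always positive, so no real roots).

(m^2 + 5)·(m^2 + 6)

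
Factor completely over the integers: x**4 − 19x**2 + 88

Substitute u = x**2 to get a quadratic in u, then factor.
x**2 − 11 is irreducible over ℤ (11 is not a perfect square).
x**2 − 8 is irreducible over ℤ (8 is not a perfect square).

(x**2 − 11)(x**2 − 8)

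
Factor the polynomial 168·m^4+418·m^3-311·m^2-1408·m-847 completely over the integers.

(4·m+7)·(6·m-11)·(7·m+11)·(m+1)

By the rational root theorem, m = -1 is a root, so (m+1) is a factor; dividing leaves 168·m^3+250·m^2-561·m-847.
Next, m = 11/6 is a root, so (6·m-11) divides it; the quotient is 28·m^2+93·m+77.
The remaining quadratic factors as (7·m+11)(4·m+7).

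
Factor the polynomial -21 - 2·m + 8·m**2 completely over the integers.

(2·m + 3)·(4·m - 7)

Need a pair with product 8·(-21) = -168 and sum -2: that's 12 and -14.
Split the middle term: 8·m**2 + 12·m - 14·m - 21 = 4·m·(2·m + 3) - 7·(2·m + 3).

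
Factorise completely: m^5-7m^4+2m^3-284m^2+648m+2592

(m+2)(m-4)(m-9)(m^2+4m+36)

Trying the rational-root candidates, m = -2 is a root, giving the factor (m+2) and quotient m^4-9m^3+20m^2-324m+1296.
Next, m = 9 is a root, so (m-9) is a factor; dividing leaves m^3+20m-144.
Next, m = 4 is a root, giving the factor (m-4) and quotient m^2+4m+36.
The quadratic m^2+4m+36 has discriminant -128 < 0 and is irreducible over ℤ.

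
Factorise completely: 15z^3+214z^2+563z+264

Testing divisors of the constant over divisors of the leading coefficient, z = −8/3 is a root, giving the factor (3z+8) and quotient 5z^2+58z+33.
The remaining quadratic factors as (5z+3)(z+11).

(3z+8)(5z+3)(z+11)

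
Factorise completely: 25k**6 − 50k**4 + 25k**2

Pull out the common factor 25k**2, leaving k**4 − 2k**2 + 1.
Recognize a perfect-square trinomial with the parts 1 and k**2.
−k**2 + 1 is again a difference of squares: (−k + 1)(k + 1).

25k**2(k + 1)**2(k − 1)**2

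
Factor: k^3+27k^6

k^3(3k+1)(9k^2-3k+1)

Every term has a factor of k^3; factoring it out leaves 27k^3+1.
Recognize a sum of cubes with the parts 1 and 3k.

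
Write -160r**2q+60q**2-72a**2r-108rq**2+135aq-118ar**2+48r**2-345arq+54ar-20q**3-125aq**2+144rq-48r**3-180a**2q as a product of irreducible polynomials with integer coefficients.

-(4a+3r+q-3)(2r+5q)(9a+8r+4q)

Group: 4a(-18ar-45aq-16r**2-48rq-20q**2) + (3r+q-3)(-18ar-45aq-16r**2-48rq-20q**2); both groups contain (-18ar-45aq-16r**2-48rq-20q**2), so (4a+3r+q-3) is a factor with cofactor -18ar-45aq-16r**2-48rq-20q**2.
The cofactor groups again: -18ar-45aq-16r**2-48rq-20q**2 = -9a(2r+5q) + (-8r-4q)(2r+5q); both groups contain (2r+5q), giving -(9a+8r+4q)(2r+5q).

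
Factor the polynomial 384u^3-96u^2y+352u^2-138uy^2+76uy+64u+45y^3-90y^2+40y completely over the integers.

Group: 8u(48u^2-42uy+44u+9y^2-18y+8) + 5y(48u^2-42uy+44u+9y^2-18y+8); both groups contain (48u^2-42uy+44u+9y^2-18y+8), so (8u+5y) is a factor with cofactor 48u^2-42uy+44u+9y^2-18y+8.
The cofactor groups again: 48u^2-42uy+44u+9y^2-18y+8 = 8u(6u-3y+4) + (-3y+2)(6u-3y+4); both groups contain (6u-3y+4), giving (8u-3y+2)(6u-3y+4).

(6u-3y+4)(8u+5y)(8u-3y+2)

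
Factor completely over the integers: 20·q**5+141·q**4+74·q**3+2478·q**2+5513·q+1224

(4·q+1)·(5·q+9)·(q+8)·(q**2-3·q+17)

Trying the rational-root candidates, q = -8 is a root, so (q+8) is a factor; dividing leaves 20·q**4-19·q**3+226·q**2+670·q+153.
Next, q = -1/4 is a root, so (4·q+1) is a factor; dividing leaves 5·q**3-6·q**2+58·q+153.
Next, q = -9/5 is a root, so (5·q+9) divides it; the quotient is q**2-3·q+17.
The quadratic q**2-3·q+17 has discriminant -59 < 0 and is irreducible over ℤ.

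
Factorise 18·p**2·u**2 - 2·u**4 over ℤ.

2·u**2·(3·p + u)·(3·p - u)

Factor out 2·u**2, leaving 9·p**2 - u**2, which is a difference of two squares.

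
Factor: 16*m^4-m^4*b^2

Every term has a factor of m^4; factoring it out leaves -b^2+16.
Recognize a difference of squares with the parts 4 and b.

-m^4*(b+4)*(b-4)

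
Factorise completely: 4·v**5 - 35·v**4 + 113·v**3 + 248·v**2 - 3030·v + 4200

Among the possible rational roots, v = 7/4 is a root, so (4·v - 7) is a factor; dividing leaves v**4 - 7·v**3 + 16·v**2 + 90·v - 600.
Next, v = 5 is a root, so (v - 5) divides it; the quotient is v**3 - 2·v**2 + 6·v + 120.
Continuing, v = -4 is a root, giving the factor (v + 4) and quotient v**2 - 6·v + 30.
The quadratic v**2 - 6·v + 30 has discriminant -84 < 0 and is irreducible over ℤ.

(4·v - 7)·(v + 4)·(v - 5)·(v**2 - 6·v + 30)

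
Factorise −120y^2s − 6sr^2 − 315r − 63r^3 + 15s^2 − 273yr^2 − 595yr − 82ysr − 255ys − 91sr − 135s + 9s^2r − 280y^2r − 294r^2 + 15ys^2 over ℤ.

Group: 8y(−15ys − 35yr − 9sr − 15s − 21r^2 − 35r) + (−s + 3r + 9)(−15ys − 35yr − 9sr − 15s − 21r^2 − 35r); both groups contain (−15ys − 35yr − 9sr − 15s − 21r^2 − 35r), so (8y − s + 3r + 9) is a factor with cofactor −15ys − 35yr − 9sr − 15s − 21r^2 − 35r.
The cofactor groups again: −15ys − 35yr − 9sr − 15s − 21r^2 − 35r = −3s(5y + 3r + 5) − 7r(5y + 3r + 5); both groups contain (5y + 3r + 5), giving −(3s + 7r)(5y + 3r + 5).

−(5y + 3r + 5)(8y − s + 3r + 9)(3s + 7r)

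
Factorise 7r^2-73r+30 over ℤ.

(7r-3)(r-10)

Need a pair with product 7·30 = 210 and sum -73: that's -70 and -3.
Split the middle term: 7r^2-70r - 3r+30 = 7r(r-10) - 3(r-10).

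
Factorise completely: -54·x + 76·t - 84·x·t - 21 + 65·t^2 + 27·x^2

(9·x - 13·t + 3)·(3·x - 5·t - 7)

Group: 3·x·(9·x - 13·t + 3) + (-5·t - 7)·(9·x - 13·t + 3); both groups contain (9·x - 13·t + 3).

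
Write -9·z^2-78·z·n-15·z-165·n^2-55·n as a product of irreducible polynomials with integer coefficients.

-(3·z+11·n)·(3·z+15·n+5)

Group: -3·z·(3·z+15·n+5) - 11·n·(3·z+15·n+5); both groups contain (3·z+15·n+5).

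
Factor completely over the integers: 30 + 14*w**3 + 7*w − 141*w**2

Testing divisors of the constant over divisors of the leading coefficient, w = −3/7 is a root, so (7*w + 3) divides it; the quotient is 2*w**2 − 21*w + 10.
The remaining quadratic factors as (w − 10)(2*w − 1).

(2*w − 1)*(7*w + 3)*(w − 10)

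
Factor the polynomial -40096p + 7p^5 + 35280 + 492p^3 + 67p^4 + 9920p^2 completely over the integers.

By the rational root theorem, p = 2 is a root, so (p - 2) is a factor; dividing leaves 7p^4 + 81p^3 + 654p^2 + 11228p - 17640.
Next, p = 10/7 is a root, giving the factor (7p - 10) and quotient p^3 + 13p^2 + 112p + 1764.
Then p = -14 is a root, so (p + 14) is a factor; dividing leaves p^2 - p + 126.
The quadratic p^2 - p + 126 has discriminant -503 < 0 and is irreducible over ℤ.

(7p - 10)(p + 14)(p - 2)(p^2 - p + 126)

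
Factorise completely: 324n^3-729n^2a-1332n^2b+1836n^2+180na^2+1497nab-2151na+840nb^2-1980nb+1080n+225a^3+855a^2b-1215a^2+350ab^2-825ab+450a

Group: 12n(27n^2-72na-111nb+153n+45a^2+171ab-243a+70b^2-165b+90) + 5a(27n^2-72na-111nb+153n+45a^2+171ab-243a+70b^2-165b+90); both groups contain (27n^2-72na-111nb+153n+45a^2+171ab-243a+70b^2-165b+90), so (12n+5a) is a factor with cofactor 27n^2-72na-111nb+153n+45a^2+171ab-243a+70b^2-165b+90.
The cofactor groups again: 27n^2-72na-111nb+153n+45a^2+171ab-243a+70b^2-165b+90 = 9n(3n-3a-10b+15) + (-15a-7b+6)(3n-3a-10b+15); both groups contain (3n-3a-10b+15), giving (9n-15a-7b+6)(3n-3a-10b+15).

(9n-15a-7b+6)(3n-3a-10b+15)(12n+5a)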